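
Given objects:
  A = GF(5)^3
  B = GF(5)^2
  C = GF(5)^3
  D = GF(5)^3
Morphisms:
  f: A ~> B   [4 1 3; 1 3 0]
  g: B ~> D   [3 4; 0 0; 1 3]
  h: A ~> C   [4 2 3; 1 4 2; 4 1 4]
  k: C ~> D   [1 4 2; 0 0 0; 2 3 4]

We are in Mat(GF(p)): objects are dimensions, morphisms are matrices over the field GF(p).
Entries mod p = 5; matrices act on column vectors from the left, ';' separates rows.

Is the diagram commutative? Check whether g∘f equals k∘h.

Along f;g (path 1):
  e0=⟨1,0,0⟩ f~>⟨4,1⟩ g~>⟨1,0,2⟩
  e1=⟨0,1,0⟩ f~>⟨1,3⟩ g~>⟨0,0,0⟩
  e2=⟨0,0,1⟩ f~>⟨3,0⟩ g~>⟨4,0,3⟩
  ⟦path⟧₁ = [1 0 4; 0 0 0; 2 0 3]
Along h;k (path 2):
  e0=⟨1,0,0⟩ h~>⟨4,1,4⟩ k~>⟨1,0,2⟩
  e1=⟨0,1,0⟩ h~>⟨2,4,1⟩ k~>⟨0,0,0⟩
  e2=⟨0,0,1⟩ h~>⟨3,2,4⟩ k~>⟨4,0,3⟩
  ⟦path⟧₂ = [1 0 4; 0 0 0; 2 0 3]
Equal? YES — commutes

Answer: COMMUTES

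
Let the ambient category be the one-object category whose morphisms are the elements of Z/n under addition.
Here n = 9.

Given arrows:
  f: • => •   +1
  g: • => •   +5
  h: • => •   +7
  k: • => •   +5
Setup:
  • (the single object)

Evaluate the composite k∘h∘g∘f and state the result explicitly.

Answer: +0

Trace:
  0 +1≡1 +5≡6 +7≡4 +5≡0  (mod 9)
result: +0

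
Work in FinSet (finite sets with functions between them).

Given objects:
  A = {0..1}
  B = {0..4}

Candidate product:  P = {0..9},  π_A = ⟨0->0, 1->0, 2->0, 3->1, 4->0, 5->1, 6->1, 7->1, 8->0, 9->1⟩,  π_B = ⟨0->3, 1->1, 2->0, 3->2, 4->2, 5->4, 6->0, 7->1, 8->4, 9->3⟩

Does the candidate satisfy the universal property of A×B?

Answer: VALID PRODUCT

Derivation:
|A|·|B| = 2·5 = 10;  |P| = 10
Check the pairing map k ↦ (π_A(k), π_B(k)):
  0 -> (0,3)
  1 -> (0,1)
  2 -> (0,0)
  3 -> (1,2)
  4 -> (0,2)
  5 -> (1,4)
  6 -> (1,0)
  7 -> (1,1)
  8 -> (0,4)
  9 -> (1,3)
distinct pairs in image: 10 / 10 needed
  → bijection onto A×B; projections well-typed.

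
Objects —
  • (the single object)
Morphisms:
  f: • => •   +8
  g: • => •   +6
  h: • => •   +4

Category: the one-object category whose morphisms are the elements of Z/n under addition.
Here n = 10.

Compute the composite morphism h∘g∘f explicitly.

Answer: +8

Derivation:
  0 +8≡8 +6≡4 +4≡8  (mod 10)
result: +8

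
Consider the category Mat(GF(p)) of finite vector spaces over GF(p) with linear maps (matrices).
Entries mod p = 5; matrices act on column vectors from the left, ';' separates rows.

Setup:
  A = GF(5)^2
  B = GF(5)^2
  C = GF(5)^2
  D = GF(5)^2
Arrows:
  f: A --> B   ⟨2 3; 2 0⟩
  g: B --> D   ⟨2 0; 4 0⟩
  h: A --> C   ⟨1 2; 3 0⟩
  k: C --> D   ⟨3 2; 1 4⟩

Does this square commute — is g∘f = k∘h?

Answer: COMMUTES

Derivation:
Along f;g (path 1):
  e0=[1,0] f-->[2,2] g-->[4,3]
  e1=[0,1] f-->[3,0] g-->[1,2]
  composite₁ = ⟨4 1; 3 2⟩
Along h;k (path 2):
  e0=[1,0] h-->[1,3] k-->[4,3]
  e1=[0,1] h-->[2,0] k-->[1,2]
  composite₂ = ⟨4 1; 3 2⟩
Equal? same morphism ✓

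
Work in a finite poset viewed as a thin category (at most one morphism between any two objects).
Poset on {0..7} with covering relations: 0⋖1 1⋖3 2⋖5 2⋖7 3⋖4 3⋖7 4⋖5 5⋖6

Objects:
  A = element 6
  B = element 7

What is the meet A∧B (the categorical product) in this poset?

Lower bounds of A=6 and B=7: {0,1,2,3}
  maximal lower bounds 2 and 3 are incomparable: neither 2⊑3 nor 3⊑2
→ no greatest lower bound exists

Answer: NO MEET EXISTS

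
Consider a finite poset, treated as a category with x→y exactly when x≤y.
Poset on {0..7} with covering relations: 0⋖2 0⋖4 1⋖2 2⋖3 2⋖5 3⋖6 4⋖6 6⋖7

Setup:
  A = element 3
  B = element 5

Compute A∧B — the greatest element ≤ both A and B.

{x : x≤A ∧ x≤B} = {0,1,2}  (A=3, B=5)
  0 ≤ 2
  1 ≤ 2
  2 ≤ 2
glb = 2

Answer: A∧B = 2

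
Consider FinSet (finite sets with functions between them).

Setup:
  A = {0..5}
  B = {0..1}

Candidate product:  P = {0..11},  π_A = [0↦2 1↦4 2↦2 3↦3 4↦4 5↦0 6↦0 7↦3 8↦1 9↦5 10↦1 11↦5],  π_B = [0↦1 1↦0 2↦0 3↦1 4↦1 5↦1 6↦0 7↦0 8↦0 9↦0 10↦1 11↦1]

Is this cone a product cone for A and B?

Answer: VALID PRODUCT

Derivation:
|A|·|B| = 6·2 = 12;  |P| = 12
Check the pairing map k ↦ (π_A(k), π_B(k)):
  0 ↦ (2,1)
  1 ↦ (4,0)
  2 ↦ (2,0)
  3 ↦ (3,1)
  4 ↦ (4,1)
  5 ↦ (0,1)
  6 ↦ (0,0)
  7 ↦ (3,0)
  8 ↦ (1,0)
  9 ↦ (5,0)
  10 ↦ (1,1)
  11 ↦ (5,1)
distinct pairs in image: 12 / 12 needed
  → bijection onto A×B; projections well-typed.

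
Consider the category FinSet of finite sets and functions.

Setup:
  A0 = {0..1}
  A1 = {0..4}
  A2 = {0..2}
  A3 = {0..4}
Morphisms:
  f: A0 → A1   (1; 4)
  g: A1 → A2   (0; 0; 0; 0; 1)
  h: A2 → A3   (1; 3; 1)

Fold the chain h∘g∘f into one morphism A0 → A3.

  0 f→1 g→0 h→1
  1 f→4 g→1 h→3
result: (1; 3)

Answer: (1; 3)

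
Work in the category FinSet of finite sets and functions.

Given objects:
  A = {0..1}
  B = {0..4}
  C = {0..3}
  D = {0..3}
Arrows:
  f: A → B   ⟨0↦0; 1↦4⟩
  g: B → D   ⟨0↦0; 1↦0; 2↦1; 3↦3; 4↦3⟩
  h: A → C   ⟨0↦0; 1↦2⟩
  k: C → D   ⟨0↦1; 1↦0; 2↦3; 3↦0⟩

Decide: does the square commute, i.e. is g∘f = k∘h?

Along f;g (path 1):
  0 f→0 g→0
  1 f→4 g→3
  ⟦path⟧₁ = ⟨0↦0; 1↦3⟩
Along h;k (path 2):
  0 h→0 k→1
  1 h→2 k→3
  ⟦path⟧₂ = ⟨0↦1; 1↦3⟩
Equal? distinct morphisms ✗

Answer: DOES NOT COMMUTE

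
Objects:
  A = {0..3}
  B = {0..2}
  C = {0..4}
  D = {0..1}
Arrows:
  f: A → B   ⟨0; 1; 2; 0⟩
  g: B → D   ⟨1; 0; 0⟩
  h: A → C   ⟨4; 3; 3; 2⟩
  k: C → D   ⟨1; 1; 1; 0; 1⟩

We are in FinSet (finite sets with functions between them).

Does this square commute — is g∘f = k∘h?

Answer: COMMUTES

Trace:
1) trace f;g:
  0 f→0 g→1
  1 f→1 g→0
  2 f→2 g→0
  3 f→0 g→1
  result₁ = ⟨1; 0; 0; 1⟩
2) trace h;k:
  0 h→4 k→1
  1 h→3 k→0
  2 h→3 k→0
  3 h→2 k→1
  result₂ = ⟨1; 0; 0; 1⟩
Equal? YES — commutes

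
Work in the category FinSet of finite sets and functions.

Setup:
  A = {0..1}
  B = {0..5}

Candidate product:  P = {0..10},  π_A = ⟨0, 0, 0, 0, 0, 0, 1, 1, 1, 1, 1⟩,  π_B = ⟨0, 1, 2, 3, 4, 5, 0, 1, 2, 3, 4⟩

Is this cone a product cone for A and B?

|A|·|B| = 2·6 = 12;  |P| = 11
  → cardinalities differ; no bijection possible.

Answer: NOT A VALID PRODUCT — |P|=11 ≠ |A|·|B|=12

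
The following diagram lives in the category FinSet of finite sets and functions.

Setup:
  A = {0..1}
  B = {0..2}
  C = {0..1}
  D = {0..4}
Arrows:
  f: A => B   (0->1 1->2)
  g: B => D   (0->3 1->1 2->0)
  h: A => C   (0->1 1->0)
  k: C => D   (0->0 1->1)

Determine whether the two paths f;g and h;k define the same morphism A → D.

Answer: COMMUTES

Trace:
1) trace f;g:
  0 f=>1 g=>1
  1 f=>2 g=>0
  composite₁ = (0->1 1->0)
2) trace h;k:
  0 h=>1 k=>1
  1 h=>0 k=>0
  composite₂ = (0->1 1->0)
Equal? equal; square commutes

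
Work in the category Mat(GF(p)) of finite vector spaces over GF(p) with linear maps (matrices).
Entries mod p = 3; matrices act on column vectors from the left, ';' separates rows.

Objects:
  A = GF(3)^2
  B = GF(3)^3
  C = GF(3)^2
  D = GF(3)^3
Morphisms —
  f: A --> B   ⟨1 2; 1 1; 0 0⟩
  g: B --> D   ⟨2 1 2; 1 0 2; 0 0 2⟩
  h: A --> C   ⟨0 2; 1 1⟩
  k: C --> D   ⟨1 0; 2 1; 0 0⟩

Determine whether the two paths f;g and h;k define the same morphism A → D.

Path 1 = f;g:
  e0=(1,0) f-->(1,1,0) g-->(0,1,0)
  e1=(0,1) f-->(2,1,0) g-->(2,2,0)
  composite₁ = ⟨0 2; 1 2; 0 0⟩
Path 2 = h;k:
  e0=(1,0) h-->(0,1) k-->(0,1,0)
  e1=(0,1) h-->(2,1) k-->(2,2,0)
  composite₂ = ⟨0 2; 1 2; 0 0⟩
Equal? YES — commutes

Answer: COMMUTES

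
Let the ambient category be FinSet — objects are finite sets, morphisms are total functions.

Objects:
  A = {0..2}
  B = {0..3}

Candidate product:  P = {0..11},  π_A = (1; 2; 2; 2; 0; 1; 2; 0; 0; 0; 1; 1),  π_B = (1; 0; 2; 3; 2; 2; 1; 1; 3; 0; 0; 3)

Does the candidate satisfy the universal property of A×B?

|A|·|B| = 3·4 = 12;  |P| = 12
Check the pairing map k ↦ (π_A(k), π_B(k)):
  0 ↦ (1,1)
  1 ↦ (2,0)
  2 ↦ (2,2)
  3 ↦ (2,3)
  4 ↦ (0,2)
  5 ↦ (1,2)
  6 ↦ (2,1)
  7 ↦ (0,1)
  8 ↦ (0,3)
  9 ↦ (0,0)
  10 ↦ (1,0)
  11 ↦ (1,3)
distinct pairs in image: 12 / 12 needed
  → bijection onto A×B; projections well-typed.

Answer: VALID PRODUCT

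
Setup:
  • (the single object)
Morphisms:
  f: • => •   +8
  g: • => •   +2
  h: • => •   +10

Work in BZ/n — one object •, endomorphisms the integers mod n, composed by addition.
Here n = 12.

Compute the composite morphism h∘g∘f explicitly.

Answer: +8

Derivation:
  0 +8≡8 +2≡10 +10≡8  (mod 12)
result: +8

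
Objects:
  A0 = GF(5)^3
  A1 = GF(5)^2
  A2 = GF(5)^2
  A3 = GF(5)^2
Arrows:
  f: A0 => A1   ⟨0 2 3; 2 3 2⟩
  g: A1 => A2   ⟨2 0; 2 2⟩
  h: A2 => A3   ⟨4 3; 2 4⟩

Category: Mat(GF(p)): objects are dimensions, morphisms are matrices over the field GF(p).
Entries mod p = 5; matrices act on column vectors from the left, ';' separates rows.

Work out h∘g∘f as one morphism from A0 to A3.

Answer: ⟨2 1 4; 1 3 2⟩

Trace:
  e0=⟨1,0,0⟩ f=>⟨0,2⟩ g=>⟨0,4⟩ h=>⟨2,1⟩
  e1=⟨0,1,0⟩ f=>⟨2,3⟩ g=>⟨4,0⟩ h=>⟨1,3⟩
  e2=⟨0,0,1⟩ f=>⟨3,2⟩ g=>⟨1,0⟩ h=>⟨4,2⟩
composite: ⟨2 1 4; 1 3 2⟩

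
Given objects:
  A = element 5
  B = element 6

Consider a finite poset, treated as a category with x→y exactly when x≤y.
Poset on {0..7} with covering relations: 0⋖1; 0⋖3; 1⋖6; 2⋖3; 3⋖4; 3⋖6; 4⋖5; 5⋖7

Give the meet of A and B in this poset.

Answer: A∧B = 3

Trace:
Lower bounds of A=5 and B=6: {0,2,3}
  0 ≤ 3
  2 ≤ 3
  3 ≤ 3
glb = 3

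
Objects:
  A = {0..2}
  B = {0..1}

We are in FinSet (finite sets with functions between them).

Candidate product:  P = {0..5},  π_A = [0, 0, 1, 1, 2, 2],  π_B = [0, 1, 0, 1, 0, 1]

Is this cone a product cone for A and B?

|A|·|B| = 3·2 = 6;  |P| = 6
Check the pairing map k ↦ (π_A(k), π_B(k)):
  0 ↦ (0,0)
  1 ↦ (0,1)
  2 ↦ (1,0)
  3 ↦ (1,1)
  4 ↦ (2,0)
  5 ↦ (2,1)
distinct pairs in image: 6 / 6 needed
  → bijection onto A×B; projections well-typed.

Answer: VALID PRODUCT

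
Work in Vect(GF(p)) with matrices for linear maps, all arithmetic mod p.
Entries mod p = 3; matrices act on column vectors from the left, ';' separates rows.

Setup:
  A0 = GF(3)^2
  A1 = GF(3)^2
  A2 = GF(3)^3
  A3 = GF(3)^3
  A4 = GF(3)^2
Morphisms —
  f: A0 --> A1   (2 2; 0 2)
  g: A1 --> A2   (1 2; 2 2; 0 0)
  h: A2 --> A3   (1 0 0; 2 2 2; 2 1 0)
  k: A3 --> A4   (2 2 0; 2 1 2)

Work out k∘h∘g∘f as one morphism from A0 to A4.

Answer: (1 2; 2 2)

Work:
  e0=[1,0] f-->[2,0] g-->[2,1,0] h-->[2,0,2] k-->[1,2]
  e1=[0,1] f-->[2,2] g-->[0,2,0] h-->[0,1,2] k-->[2,2]
result: (1 2; 2 2)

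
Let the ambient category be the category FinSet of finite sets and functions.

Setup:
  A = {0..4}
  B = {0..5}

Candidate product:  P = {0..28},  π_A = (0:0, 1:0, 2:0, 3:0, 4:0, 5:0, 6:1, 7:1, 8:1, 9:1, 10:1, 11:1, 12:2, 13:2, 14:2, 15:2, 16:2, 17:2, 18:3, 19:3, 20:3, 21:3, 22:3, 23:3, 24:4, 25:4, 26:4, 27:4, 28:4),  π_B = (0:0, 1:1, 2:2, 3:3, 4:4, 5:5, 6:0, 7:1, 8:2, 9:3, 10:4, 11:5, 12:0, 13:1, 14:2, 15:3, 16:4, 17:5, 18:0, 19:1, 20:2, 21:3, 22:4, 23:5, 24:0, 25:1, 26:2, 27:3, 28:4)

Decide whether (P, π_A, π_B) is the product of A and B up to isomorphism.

|A|·|B| = 5·6 = 30;  |P| = 29
  → cardinalities differ; no bijection possible.

Answer: NOT A VALID PRODUCT — |P|=29 ≠ |A|·|B|=30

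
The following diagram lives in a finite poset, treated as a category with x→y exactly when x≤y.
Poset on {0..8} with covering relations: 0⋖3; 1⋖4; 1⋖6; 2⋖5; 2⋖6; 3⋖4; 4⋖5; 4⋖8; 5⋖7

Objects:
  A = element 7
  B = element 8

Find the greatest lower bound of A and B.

Answer: A∧B = 4

Derivation:
{x : x≤A ∧ x≤B} = {0,1,3,4}  (A=7, B=8)
  0 ≤ 4
  1 ≤ 4
  3 ≤ 4
  4 ≤ 4
glb = 4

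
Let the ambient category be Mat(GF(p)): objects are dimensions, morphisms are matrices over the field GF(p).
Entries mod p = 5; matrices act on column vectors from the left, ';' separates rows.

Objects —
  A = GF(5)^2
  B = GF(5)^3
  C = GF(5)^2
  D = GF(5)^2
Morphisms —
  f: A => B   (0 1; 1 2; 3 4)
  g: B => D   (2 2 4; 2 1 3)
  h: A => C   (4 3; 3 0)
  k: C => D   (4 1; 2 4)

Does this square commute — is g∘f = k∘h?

Answer: COMMUTES

Work:
Along f;g (path 1):
  e0=(1,0) f=>(0,1,3) g=>(4,0)
  e1=(0,1) f=>(1,2,4) g=>(2,1)
  result₁ = (4 2; 0 1)
Along h;k (path 2):
  e0=(1,0) h=>(4,3) k=>(4,0)
  e1=(0,1) h=>(3,0) k=>(2,1)
  result₂ = (4 2; 0 1)
Equal? equal; square commutes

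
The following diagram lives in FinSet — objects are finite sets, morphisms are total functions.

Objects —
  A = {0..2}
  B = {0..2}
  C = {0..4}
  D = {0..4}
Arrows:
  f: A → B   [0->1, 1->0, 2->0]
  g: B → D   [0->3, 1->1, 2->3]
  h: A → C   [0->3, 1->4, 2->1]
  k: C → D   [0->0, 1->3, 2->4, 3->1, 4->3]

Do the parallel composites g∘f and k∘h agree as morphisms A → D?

Answer: COMMUTES

Trace:
Along f;g (path 1):
  0 f→1 g→1
  1 f→0 g→3
  2 f→0 g→3
  result₁ = [0->1, 1->3, 2->3]
Along h;k (path 2):
  0 h→3 k→1
  1 h→4 k→3
  2 h→1 k→3
  result₂ = [0->1, 1->3, 2->3]
Equal? equal; square commutes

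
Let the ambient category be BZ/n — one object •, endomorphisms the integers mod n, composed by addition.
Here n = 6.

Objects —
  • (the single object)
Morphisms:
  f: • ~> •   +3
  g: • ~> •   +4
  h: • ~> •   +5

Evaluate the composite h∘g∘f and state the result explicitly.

Answer: +0

Work:
  0 +3≡3 +4≡1 +5≡0  (mod 6)
⟦path⟧: +0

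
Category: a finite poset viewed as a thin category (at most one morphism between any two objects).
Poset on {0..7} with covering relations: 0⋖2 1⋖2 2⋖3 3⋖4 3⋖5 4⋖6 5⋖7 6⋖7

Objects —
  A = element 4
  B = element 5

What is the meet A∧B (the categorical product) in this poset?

Answer: A∧B = 3

Work:
Common predecessors of 4,5: {0,1,2,3}
  0 ⊑ 3
  1 ⊑ 3
  2 ⊑ 3
  3 ⊑ 3
glb = 3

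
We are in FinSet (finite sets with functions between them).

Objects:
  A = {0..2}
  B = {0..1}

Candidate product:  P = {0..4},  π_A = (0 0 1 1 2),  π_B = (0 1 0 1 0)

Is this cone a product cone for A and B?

Answer: NOT A VALID PRODUCT — |P|=5 ≠ |A|·|B|=6

Work:
|A|·|B| = 3·2 = 6;  |P| = 5
  → cardinalities differ; no bijection possible.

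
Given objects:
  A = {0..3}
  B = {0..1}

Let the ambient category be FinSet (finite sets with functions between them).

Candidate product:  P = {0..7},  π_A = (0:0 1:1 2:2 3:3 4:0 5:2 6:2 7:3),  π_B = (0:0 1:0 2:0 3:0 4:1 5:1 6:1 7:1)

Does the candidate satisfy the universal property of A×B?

Answer: NOT A VALID PRODUCT — duplicate pair at indices 6,5

Work:
|A|·|B| = 4·2 = 8;  |P| = 8
Check the pairing map k ↦ (π_A(k), π_B(k)):
  0 : (0,0)
  1 : (1,0)
  2 : (2,0)
  3 : (3,0)
  4 : (0,1)
  5 : (2,1)
  6 : (2,1)  ✗ repeats pair of k=5
  7 : (3,1)
distinct pairs in image: 7 / 8 needed
  → (2,1) hit at k=5 and k=6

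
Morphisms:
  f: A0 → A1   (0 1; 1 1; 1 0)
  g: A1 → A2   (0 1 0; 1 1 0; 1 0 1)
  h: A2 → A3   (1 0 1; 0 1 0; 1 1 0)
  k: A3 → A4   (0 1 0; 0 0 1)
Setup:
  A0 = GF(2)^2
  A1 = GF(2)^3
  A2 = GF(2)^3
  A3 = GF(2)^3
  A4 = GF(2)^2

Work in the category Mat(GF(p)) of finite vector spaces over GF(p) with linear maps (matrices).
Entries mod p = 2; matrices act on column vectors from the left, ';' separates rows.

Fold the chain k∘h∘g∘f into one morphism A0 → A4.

Answer: (1 0; 0 1)

Trace:
  e0=[1,0] f→[0,1,1] g→[1,1,1] h→[0,1,0] k→[1,0]
  e1=[0,1] f→[1,1,0] g→[1,0,1] h→[0,0,1] k→[0,1]
⟦path⟧: (1 0; 0 1)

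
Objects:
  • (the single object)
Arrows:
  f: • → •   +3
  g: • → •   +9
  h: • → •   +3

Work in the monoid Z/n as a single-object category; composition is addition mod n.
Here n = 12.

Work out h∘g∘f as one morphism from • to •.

  0 +3≡3 +9≡0 +3≡3  (mod 12)
⟦path⟧: +3

Answer: +3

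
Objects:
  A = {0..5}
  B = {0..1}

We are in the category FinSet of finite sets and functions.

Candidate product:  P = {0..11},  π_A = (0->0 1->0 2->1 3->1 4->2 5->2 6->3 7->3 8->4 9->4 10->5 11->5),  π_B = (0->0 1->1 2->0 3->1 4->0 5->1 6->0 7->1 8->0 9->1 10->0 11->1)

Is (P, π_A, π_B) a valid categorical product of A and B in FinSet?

|A|·|B| = 6·2 = 12;  |P| = 12
Check the pairing map k ↦ (π_A(k), π_B(k)):
  0 -> (0,0)
  1 -> (0,1)
  2 -> (1,0)
  3 -> (1,1)
  4 -> (2,0)
  5 -> (2,1)
  6 -> (3,0)
  7 -> (3,1)
  8 -> (4,0)
  9 -> (4,1)
  10 -> (5,0)
  11 -> (5,1)
distinct pairs in image: 12 / 12 needed
  → bijection onto A×B; projections well-typed.

Answer: VALID PRODUCT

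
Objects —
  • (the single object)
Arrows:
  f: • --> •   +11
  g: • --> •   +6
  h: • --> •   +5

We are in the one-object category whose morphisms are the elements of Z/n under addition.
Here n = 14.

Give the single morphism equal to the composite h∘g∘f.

  0 +11≡11 +6≡3 +5≡8  (mod 14)
result: +8

Answer: +8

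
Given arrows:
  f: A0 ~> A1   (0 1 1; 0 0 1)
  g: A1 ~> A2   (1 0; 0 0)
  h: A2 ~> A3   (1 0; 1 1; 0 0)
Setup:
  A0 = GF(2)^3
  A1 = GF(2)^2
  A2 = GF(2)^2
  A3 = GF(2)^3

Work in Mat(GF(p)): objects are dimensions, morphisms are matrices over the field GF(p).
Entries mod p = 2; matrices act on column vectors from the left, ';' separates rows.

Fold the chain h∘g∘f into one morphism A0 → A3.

  e0=(1,0,0) f~>(0,0) g~>(0,0) h~>(0,0,0)
  e1=(0,1,0) f~>(1,0) g~>(1,0) h~>(1,1,0)
  e2=(0,0,1) f~>(1,1) g~>(1,0) h~>(1,1,0)
composite: (0 1 1; 0 1 1; 0 0 0)

Answer: (0 1 1; 0 1 1; 0 0 0)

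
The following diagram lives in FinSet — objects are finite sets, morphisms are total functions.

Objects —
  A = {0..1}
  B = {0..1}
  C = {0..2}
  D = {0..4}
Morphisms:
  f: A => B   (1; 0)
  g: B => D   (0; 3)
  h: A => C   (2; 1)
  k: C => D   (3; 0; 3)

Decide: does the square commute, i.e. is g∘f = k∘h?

1) trace f;g:
  0 f=>1 g=>3
  1 f=>0 g=>0
  ⟦path⟧₁ = (3; 0)
2) trace h;k:
  0 h=>2 k=>3
  1 h=>1 k=>0
  ⟦path⟧₂ = (3; 0)
Equal? YES — commutes

Answer: COMMUTES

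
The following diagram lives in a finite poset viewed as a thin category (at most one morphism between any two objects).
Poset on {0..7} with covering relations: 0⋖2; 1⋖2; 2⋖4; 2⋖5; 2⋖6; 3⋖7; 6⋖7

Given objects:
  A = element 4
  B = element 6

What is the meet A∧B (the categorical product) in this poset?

{x : x<=A ∧ x<=B} = {0,1,2}  (A=4, B=6)
  0 <= 2
  1 <= 2
  2 <= 2
glb = 2

Answer: A∧B = 2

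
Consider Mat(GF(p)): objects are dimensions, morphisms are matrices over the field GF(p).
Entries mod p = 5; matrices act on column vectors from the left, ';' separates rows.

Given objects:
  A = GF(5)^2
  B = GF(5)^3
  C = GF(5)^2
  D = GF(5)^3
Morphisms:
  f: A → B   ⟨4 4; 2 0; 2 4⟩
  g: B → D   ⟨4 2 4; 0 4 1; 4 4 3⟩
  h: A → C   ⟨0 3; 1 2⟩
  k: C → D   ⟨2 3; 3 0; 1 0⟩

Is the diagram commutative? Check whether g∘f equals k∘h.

Answer: COMMUTES

Derivation:
1) trace f;g:
  e0=⟨1,0⟩ f→⟨4,2,2⟩ g→⟨3,0,0⟩
  e1=⟨0,1⟩ f→⟨4,0,4⟩ g→⟨2,4,3⟩
  result₁ = ⟨3 2; 0 4; 0 3⟩
2) trace h;k:
  e0=⟨1,0⟩ h→⟨0,1⟩ k→⟨3,0,0⟩
  e1=⟨0,1⟩ h→⟨3,2⟩ k→⟨2,4,3⟩
  result₂ = ⟨3 2; 0 4; 0 3⟩
Equal? YES — commutes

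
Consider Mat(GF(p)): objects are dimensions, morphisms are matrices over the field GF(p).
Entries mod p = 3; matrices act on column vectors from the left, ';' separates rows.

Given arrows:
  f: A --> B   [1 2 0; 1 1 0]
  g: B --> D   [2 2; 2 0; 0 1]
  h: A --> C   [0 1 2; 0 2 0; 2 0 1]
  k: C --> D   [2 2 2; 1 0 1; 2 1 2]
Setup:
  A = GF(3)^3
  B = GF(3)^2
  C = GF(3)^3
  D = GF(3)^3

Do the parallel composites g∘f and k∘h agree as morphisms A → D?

Answer: COMMUTES

Work:
Path 1 = f;g:
  e0=[1,0,0] f-->[1,1] g-->[1,2,1]
  e1=[0,1,0] f-->[2,1] g-->[0,1,1]
  e2=[0,0,1] f-->[0,0] g-->[0,0,0]
  ⟦path⟧₁ = [1 0 0; 2 1 0; 1 1 0]
Path 2 = h;k:
  e0=[1,0,0] h-->[0,0,2] k-->[1,2,1]
  e1=[0,1,0] h-->[1,2,0] k-->[0,1,1]
  e2=[0,0,1] h-->[2,0,1] k-->[0,0,0]
  ⟦path⟧₂ = [1 0 0; 2 1 0; 1 1 0]
Equal? equal; square commutes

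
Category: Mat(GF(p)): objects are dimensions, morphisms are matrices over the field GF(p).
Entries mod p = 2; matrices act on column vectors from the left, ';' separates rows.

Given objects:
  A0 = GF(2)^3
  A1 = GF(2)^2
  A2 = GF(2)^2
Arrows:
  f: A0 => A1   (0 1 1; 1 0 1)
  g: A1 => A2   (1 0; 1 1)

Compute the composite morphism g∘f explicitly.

Answer: (0 1 1; 1 1 0)

Derivation:
  e0=(1,0,0) f=>(0,1) g=>(0,1)
  e1=(0,1,0) f=>(1,0) g=>(1,1)
  e2=(0,0,1) f=>(1,1) g=>(1,0)
⟦path⟧: (0 1 1; 1 1 0)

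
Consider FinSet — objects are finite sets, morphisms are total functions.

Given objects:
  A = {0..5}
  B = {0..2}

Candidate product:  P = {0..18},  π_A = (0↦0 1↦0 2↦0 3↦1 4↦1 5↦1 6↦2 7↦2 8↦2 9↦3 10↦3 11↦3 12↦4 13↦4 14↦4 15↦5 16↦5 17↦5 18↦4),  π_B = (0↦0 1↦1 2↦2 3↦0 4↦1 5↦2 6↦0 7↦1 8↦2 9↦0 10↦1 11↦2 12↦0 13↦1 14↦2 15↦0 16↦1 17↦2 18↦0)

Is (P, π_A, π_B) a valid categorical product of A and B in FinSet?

Answer: NOT A VALID PRODUCT — |P|=19 ≠ |A|·|B|=18

Work:
|A|·|B| = 6·3 = 18;  |P| = 19
  → cardinalities differ; no bijection possible.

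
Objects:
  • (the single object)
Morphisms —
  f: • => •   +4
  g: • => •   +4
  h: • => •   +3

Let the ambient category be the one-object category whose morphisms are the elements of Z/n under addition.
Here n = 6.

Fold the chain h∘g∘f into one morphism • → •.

  0 +4≡4 +4≡2 +3≡5  (mod 6)
result: +5

Answer: +5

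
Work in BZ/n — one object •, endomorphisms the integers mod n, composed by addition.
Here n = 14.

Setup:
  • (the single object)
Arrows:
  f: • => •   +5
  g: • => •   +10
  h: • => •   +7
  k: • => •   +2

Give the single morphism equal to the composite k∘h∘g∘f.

  0 +5≡5 +10≡1 +7≡8 +2≡10  (mod 14)
⟦path⟧: +10

Answer: +10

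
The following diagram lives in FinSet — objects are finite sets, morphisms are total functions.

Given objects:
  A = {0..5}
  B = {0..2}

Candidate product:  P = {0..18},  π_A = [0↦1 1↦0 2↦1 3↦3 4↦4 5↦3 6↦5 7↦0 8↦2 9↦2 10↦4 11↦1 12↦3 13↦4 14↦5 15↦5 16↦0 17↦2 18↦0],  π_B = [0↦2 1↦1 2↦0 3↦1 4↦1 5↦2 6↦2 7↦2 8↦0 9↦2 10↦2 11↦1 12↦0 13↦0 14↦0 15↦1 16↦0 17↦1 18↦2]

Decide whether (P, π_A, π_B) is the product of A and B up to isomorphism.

Answer: NOT A VALID PRODUCT — |P|=19 ≠ |A|·|B|=18

Derivation:
|A|·|B| = 6·3 = 18;  |P| = 19
  → cardinalities differ; no bijection possible.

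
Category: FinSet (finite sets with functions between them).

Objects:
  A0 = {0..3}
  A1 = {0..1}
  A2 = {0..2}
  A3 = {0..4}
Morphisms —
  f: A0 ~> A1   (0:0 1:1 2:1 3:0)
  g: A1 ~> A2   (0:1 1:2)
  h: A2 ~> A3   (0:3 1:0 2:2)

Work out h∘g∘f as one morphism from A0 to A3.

Answer: (0:0 1:2 2:2 3:0)

Work:
  0 f~>0 g~>1 h~>0
  1 f~>1 g~>2 h~>2
  2 f~>1 g~>2 h~>2
  3 f~>0 g~>1 h~>0
result: (0:0 1:2 2:2 3:0)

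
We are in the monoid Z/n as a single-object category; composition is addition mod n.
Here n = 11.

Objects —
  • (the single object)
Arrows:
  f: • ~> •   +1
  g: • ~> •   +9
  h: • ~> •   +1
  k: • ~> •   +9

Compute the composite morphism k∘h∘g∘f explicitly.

Answer: +9

Derivation:
  0 +1≡1 +9≡10 +1≡0 +9≡9  (mod 11)
⟦path⟧: +9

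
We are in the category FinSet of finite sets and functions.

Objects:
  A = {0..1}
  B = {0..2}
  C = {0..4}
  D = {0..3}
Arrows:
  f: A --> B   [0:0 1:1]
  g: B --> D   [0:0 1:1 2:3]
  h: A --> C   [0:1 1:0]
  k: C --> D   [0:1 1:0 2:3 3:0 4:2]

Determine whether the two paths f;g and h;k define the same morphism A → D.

Path 1 = f;g:
  0 f-->0 g-->0
  1 f-->1 g-->1
  composite₁ = [0:0 1:1]
Path 2 = h;k:
  0 h-->1 k-->0
  1 h-->0 k-->1
  composite₂ = [0:0 1:1]
Equal? equal; square commutes

Answer: COMMUTES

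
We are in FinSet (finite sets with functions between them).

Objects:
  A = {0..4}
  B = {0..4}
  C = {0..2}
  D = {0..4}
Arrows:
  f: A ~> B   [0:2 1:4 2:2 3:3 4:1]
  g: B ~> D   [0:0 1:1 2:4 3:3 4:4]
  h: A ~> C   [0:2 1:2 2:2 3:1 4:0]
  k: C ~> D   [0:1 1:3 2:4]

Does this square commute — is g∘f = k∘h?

Path 1 = f;g:
  0 f~>2 g~>4
  1 f~>4 g~>4
  2 f~>2 g~>4
  3 f~>3 g~>3
  4 f~>1 g~>1
  composite₁ = [0:4 1:4 2:4 3:3 4:1]
Path 2 = h;k:
  0 h~>2 k~>4
  1 h~>2 k~>4
  2 h~>2 k~>4
  3 h~>1 k~>3
  4 h~>0 k~>1
  composite₂ = [0:4 1:4 2:4 3:3 4:1]
Equal? same morphism ✓

Answer: COMMUTES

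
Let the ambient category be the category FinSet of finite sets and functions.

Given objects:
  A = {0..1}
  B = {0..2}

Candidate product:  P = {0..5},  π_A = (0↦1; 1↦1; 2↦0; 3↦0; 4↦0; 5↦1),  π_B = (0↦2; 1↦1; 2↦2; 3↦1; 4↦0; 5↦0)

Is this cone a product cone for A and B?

|A|·|B| = 2·3 = 6;  |P| = 6
Check the pairing map k ↦ (π_A(k), π_B(k)):
  0 ↦ (1,2)
  1 ↦ (1,1)
  2 ↦ (0,2)
  3 ↦ (0,1)
  4 ↦ (0,0)
  5 ↦ (1,0)
distinct pairs in image: 6 / 6 needed
  → bijection onto A×B; projections well-typed.

Answer: VALID PRODUCT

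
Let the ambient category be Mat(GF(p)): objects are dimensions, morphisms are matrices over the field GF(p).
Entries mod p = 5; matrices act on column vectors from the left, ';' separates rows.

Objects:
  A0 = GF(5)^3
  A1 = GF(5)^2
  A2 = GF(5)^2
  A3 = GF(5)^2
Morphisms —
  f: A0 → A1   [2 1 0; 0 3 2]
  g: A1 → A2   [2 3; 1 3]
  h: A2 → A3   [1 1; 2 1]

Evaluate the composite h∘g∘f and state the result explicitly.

Answer: [1 1 2; 0 2 3]

Work:
  e0=[1,0,0] f→[2,0] g→[4,2] h→[1,0]
  e1=[0,1,0] f→[1,3] g→[1,0] h→[1,2]
  e2=[0,0,1] f→[0,2] g→[1,1] h→[2,3]
⟦path⟧: [1 1 2; 0 2 3]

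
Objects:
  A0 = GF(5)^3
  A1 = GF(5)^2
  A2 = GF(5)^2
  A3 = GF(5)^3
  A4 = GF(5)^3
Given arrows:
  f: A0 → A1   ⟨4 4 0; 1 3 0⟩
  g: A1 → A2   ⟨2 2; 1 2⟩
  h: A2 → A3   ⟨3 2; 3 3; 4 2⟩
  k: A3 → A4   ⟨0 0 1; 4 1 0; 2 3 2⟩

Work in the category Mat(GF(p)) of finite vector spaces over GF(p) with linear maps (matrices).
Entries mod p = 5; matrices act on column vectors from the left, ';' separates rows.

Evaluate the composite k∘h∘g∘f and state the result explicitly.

Answer: ⟨2 1 0; 1 0 0; 2 2 0⟩

Derivation:
  e0=[1,0,0] f→[4,1] g→[0,1] h→[2,3,2] k→[2,1,2]
  e1=[0,1,0] f→[4,3] g→[4,0] h→[2,2,1] k→[1,0,2]
  e2=[0,0,1] f→[0,0] g→[0,0] h→[0,0,0] k→[0,0,0]
result: ⟨2 1 0; 1 0 0; 2 2 0⟩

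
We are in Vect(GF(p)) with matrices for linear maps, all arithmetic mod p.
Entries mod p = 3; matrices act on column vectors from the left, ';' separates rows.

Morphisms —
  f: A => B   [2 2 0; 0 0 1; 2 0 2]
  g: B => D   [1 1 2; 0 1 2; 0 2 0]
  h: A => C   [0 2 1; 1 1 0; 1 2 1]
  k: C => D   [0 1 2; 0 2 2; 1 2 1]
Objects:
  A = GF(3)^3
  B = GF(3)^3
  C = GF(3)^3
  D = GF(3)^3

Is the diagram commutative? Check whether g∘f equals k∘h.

Answer: COMMUTES

Work:
Along f;g (path 1):
  e0=⟨1,0,0⟩ f=>⟨2,0,2⟩ g=>⟨0,1,0⟩
  e1=⟨0,1,0⟩ f=>⟨2,0,0⟩ g=>⟨2,0,0⟩
  e2=⟨0,0,1⟩ f=>⟨0,1,2⟩ g=>⟨2,2,2⟩
  ⟦path⟧₁ = [0 2 2; 1 0 2; 0 0 2]
Along h;k (path 2):
  e0=⟨1,0,0⟩ h=>⟨0,1,1⟩ k=>⟨0,1,0⟩
  e1=⟨0,1,0⟩ h=>⟨2,1,2⟩ k=>⟨2,0,0⟩
  e2=⟨0,0,1⟩ h=>⟨1,0,1⟩ k=>⟨2,2,2⟩
  ⟦path⟧₂ = [0 2 2; 1 0 2; 0 0 2]
Equal? YES — commutes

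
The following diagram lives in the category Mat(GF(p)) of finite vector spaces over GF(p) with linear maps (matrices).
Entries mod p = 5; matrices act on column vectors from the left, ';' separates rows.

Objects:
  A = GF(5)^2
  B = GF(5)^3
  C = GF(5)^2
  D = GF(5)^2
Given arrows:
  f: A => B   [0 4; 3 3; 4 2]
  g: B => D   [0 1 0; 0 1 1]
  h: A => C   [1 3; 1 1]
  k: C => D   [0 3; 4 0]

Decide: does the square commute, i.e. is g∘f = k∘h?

Answer: DOES NOT COMMUTE

Trace:
Along f;g (path 1):
  e0=(1,0) f=>(0,3,4) g=>(3,2)
  e1=(0,1) f=>(4,3,2) g=>(3,0)
  ⟦path⟧₁ = [3 3; 2 0]
Along h;k (path 2):
  e0=(1,0) h=>(1,1) k=>(3,4)
  e1=(0,1) h=>(3,1) k=>(3,2)
  ⟦path⟧₂ = [3 3; 4 2]
Equal? differ; not commutative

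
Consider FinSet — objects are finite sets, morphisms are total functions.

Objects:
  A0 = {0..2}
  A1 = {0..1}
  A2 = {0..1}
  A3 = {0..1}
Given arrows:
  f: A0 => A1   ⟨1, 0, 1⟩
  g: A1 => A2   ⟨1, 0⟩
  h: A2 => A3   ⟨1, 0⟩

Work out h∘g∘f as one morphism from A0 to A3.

Answer: ⟨1, 0, 1⟩

Work:
  0 f=>1 g=>0 h=>1
  1 f=>0 g=>1 h=>0
  2 f=>1 g=>0 h=>1
result: ⟨1, 0, 1⟩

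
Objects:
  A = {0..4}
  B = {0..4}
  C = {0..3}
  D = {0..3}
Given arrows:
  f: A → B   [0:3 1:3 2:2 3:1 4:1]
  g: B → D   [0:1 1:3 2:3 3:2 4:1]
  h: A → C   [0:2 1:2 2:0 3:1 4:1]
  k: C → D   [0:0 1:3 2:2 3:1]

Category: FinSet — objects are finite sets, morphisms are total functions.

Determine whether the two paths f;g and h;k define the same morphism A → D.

Along f;g (path 1):
  0 f→3 g→2
  1 f→3 g→2
  2 f→2 g→3
  3 f→1 g→3
  4 f→1 g→3
  ⟦path⟧₁ = [0:2 1:2 2:3 3:3 4:3]
Along h;k (path 2):
  0 h→2 k→2
  1 h→2 k→2
  2 h→0 k→0
  3 h→1 k→3
  4 h→1 k→3
  ⟦path⟧₂ = [0:2 1:2 2:0 3:3 4:3]
Equal? distinct morphisms ✗

Answer: DOES NOT COMMUTE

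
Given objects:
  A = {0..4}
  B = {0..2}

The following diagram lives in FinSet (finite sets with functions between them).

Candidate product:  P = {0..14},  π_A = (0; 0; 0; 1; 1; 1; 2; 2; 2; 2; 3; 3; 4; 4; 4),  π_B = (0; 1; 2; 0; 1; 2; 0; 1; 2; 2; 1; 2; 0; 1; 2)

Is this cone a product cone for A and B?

|A|·|B| = 5·3 = 15;  |P| = 15
Check the pairing map k ↦ (π_A(k), π_B(k)):
  0 : (0,0)
  1 : (0,1)
  2 : (0,2)
  3 : (1,0)
  4 : (1,1)
  5 : (1,2)
  6 : (2,0)
  7 : (2,1)
  8 : (2,2)
  9 : (2,2)  ✗ repeats pair of k=8
  10 : (3,1)
  11 : (3,2)
  12 : (4,0)
  13 : (4,1)
  14 : (4,2)
distinct pairs in image: 14 / 15 needed
  → (2,2) hit at k=8 and k=9

Answer: NOT A VALID PRODUCT — duplicate pair at indices 8,9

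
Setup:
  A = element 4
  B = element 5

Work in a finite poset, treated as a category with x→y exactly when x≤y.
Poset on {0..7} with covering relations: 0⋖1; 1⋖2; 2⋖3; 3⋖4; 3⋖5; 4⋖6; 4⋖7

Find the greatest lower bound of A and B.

Answer: A∧B = 3

Work:
Lower bounds of A=4 and B=5: {0,1,2,3}
  0 ⊑ 3
  1 ⊑ 3
  2 ⊑ 3
  3 ⊑ 3
glb = 3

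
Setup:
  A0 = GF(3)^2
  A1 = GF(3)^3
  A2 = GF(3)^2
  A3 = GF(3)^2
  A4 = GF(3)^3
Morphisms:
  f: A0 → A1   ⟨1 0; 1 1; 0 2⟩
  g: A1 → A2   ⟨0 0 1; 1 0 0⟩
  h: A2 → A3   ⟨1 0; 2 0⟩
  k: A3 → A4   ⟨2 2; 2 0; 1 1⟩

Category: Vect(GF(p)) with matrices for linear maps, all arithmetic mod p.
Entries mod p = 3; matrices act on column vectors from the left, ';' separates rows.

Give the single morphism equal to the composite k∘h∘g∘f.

  e0=(1,0) f→(1,1,0) g→(0,1) h→(0,0) k→(0,0,0)
  e1=(0,1) f→(0,1,2) g→(2,0) h→(2,1) k→(0,1,0)
result: ⟨0 0; 0 1; 0 0⟩

Answer: ⟨0 0; 0 1; 0 0⟩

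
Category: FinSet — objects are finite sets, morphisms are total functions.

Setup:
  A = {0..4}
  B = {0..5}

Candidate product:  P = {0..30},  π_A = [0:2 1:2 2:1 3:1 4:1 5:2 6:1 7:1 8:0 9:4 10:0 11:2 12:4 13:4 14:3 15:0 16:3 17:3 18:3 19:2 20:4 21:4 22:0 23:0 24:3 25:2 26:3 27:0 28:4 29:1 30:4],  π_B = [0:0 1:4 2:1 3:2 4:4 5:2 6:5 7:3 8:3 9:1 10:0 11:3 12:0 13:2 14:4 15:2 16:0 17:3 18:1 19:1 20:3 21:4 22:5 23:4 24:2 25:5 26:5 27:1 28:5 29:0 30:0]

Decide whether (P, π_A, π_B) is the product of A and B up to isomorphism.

Answer: NOT A VALID PRODUCT — |P|=31 ≠ |A|·|B|=30

Trace:
|A|·|B| = 5·6 = 30;  |P| = 31
  → cardinalities differ; no bijection possible.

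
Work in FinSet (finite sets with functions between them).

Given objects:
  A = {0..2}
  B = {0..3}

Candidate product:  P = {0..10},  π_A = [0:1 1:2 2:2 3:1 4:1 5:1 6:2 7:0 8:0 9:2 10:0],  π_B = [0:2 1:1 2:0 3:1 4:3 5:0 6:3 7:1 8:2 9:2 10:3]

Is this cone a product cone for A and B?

Answer: NOT A VALID PRODUCT — |P|=11 ≠ |A|·|B|=12

Trace:
|A|·|B| = 3·4 = 12;  |P| = 11
  → cardinalities differ; no bijection possible.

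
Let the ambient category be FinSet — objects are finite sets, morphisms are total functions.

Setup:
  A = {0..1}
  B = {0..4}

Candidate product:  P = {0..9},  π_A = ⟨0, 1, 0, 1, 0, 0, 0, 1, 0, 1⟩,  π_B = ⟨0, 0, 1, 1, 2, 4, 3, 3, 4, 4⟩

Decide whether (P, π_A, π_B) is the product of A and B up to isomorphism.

Answer: NOT A VALID PRODUCT — duplicate pair at indices 8,5

Trace:
|A|·|B| = 2·5 = 10;  |P| = 10
Check the pairing map k ↦ (π_A(k), π_B(k)):
  0 ↦ (0,0)
  1 ↦ (1,0)
  2 ↦ (0,1)
  3 ↦ (1,1)
  4 ↦ (0,2)
  5 ↦ (0,4)
  6 ↦ (0,3)
  7 ↦ (1,3)
  8 ↦ (0,4)  ✗ repeats pair of k=5
  9 ↦ (1,4)
distinct pairs in image: 9 / 10 needed
  → (0,4) hit at k=5 and k=8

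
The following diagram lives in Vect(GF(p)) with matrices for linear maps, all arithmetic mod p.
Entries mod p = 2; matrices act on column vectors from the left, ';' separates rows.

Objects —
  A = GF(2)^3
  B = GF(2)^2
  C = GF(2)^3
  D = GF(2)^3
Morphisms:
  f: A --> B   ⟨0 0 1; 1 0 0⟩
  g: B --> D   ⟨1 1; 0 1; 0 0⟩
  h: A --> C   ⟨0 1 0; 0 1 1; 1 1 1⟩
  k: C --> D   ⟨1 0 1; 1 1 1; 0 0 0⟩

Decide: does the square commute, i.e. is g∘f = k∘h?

Path 1 = f;g:
  e0=(1,0,0) f-->(0,1) g-->(1,1,0)
  e1=(0,1,0) f-->(0,0) g-->(0,0,0)
  e2=(0,0,1) f-->(1,0) g-->(1,0,0)
  result₁ = ⟨1 0 1; 1 0 0; 0 0 0⟩
Path 2 = h;k:
  e0=(1,0,0) h-->(0,0,1) k-->(1,1,0)
  e1=(0,1,0) h-->(1,1,1) k-->(0,1,0)
  e2=(0,0,1) h-->(0,1,1) k-->(1,0,0)
  result₂ = ⟨1 0 1; 1 1 0; 0 0 0⟩
Equal? distinct morphisms ✗

Answer: DOES NOT COMMUTE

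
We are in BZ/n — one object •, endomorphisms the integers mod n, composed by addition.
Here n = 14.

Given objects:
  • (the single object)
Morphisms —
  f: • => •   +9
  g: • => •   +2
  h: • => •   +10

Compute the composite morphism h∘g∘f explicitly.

Answer: +7

Derivation:
  0 +9≡9 +2≡11 +10≡7  (mod 14)
⟦path⟧: +7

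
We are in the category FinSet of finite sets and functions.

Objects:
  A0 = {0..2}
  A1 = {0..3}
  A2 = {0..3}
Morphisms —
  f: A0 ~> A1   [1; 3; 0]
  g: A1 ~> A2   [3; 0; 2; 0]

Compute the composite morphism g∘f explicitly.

Answer: [0; 0; 3]

Work:
  0 f~>1 g~>0
  1 f~>3 g~>0
  2 f~>0 g~>3
⟦path⟧: [0; 0; 3]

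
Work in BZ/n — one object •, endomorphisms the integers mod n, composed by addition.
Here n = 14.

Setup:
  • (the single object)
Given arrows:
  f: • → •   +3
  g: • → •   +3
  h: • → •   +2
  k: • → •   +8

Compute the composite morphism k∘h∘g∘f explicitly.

  0 +3≡3 +3≡6 +2≡8 +8≡2  (mod 14)
result: +2

Answer: +2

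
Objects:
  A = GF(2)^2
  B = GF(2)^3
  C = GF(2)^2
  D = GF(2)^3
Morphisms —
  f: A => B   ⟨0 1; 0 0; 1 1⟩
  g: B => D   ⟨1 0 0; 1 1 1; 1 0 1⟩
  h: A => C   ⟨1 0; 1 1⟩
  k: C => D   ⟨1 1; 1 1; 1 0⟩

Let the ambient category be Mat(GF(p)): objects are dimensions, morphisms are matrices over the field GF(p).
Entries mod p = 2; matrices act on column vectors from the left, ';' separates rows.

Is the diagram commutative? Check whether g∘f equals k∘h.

Answer: DOES NOT COMMUTE

Derivation:
Path 1 = f;g:
  e0=(1,0) f=>(0,0,1) g=>(0,1,1)
  e1=(0,1) f=>(1,0,1) g=>(1,0,0)
  result₁ = ⟨0 1; 1 0; 1 0⟩
Path 2 = h;k:
  e0=(1,0) h=>(1,1) k=>(0,0,1)
  e1=(0,1) h=>(0,1) k=>(1,1,0)
  result₂ = ⟨0 1; 0 1; 1 0⟩
Equal? distinct morphisms ✗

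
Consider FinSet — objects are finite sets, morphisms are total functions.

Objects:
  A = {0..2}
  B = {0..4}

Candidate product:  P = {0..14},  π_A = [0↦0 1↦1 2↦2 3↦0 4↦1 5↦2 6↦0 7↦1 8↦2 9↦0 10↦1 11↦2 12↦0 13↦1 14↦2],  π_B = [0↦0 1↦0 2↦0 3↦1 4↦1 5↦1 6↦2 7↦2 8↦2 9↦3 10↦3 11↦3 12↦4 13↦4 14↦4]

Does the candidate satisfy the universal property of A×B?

|A|·|B| = 3·5 = 15;  |P| = 15
Check the pairing map k ↦ (π_A(k), π_B(k)):
  0 ↦ (0,0)
  1 ↦ (1,0)
  2 ↦ (2,0)
  3 ↦ (0,1)
  4 ↦ (1,1)
  5 ↦ (2,1)
  6 ↦ (0,2)
  7 ↦ (1,2)
  8 ↦ (2,2)
  9 ↦ (0,3)
  10 ↦ (1,3)
  11 ↦ (2,3)
  12 ↦ (0,4)
  13 ↦ (1,4)
  14 ↦ (2,4)
distinct pairs in image: 15 / 15 needed
  → bijection onto A×B; projections well-typed.

Answer: VALID PRODUCT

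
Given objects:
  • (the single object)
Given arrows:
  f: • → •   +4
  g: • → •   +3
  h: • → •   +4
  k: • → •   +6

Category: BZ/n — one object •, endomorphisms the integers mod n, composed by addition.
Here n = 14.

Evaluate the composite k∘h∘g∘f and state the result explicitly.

Answer: +3

Trace:
  0 +4≡4 +3≡7 +4≡11 +6≡3  (mod 14)
composite: +3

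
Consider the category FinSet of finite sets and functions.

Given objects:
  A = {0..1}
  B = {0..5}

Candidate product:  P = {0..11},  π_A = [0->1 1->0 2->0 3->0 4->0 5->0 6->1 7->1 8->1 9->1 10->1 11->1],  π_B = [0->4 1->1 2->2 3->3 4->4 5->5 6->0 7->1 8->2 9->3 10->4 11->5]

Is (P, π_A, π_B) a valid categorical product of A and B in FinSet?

|A|·|B| = 2·6 = 12;  |P| = 12
Check the pairing map k ↦ (π_A(k), π_B(k)):
  0 -> (1,4)
  1 -> (0,1)
  2 -> (0,2)
  3 -> (0,3)
  4 -> (0,4)
  5 -> (0,5)
  6 -> (1,0)
  7 -> (1,1)
  8 -> (1,2)
  9 -> (1,3)
  10 -> (1,4)  ✗ repeats pair of k=0
  11 -> (1,5)
distinct pairs in image: 11 / 12 needed
  → (1,4) hit at k=0 and k=10

Answer: NOT A VALID PRODUCT — duplicate pair at indices 10,0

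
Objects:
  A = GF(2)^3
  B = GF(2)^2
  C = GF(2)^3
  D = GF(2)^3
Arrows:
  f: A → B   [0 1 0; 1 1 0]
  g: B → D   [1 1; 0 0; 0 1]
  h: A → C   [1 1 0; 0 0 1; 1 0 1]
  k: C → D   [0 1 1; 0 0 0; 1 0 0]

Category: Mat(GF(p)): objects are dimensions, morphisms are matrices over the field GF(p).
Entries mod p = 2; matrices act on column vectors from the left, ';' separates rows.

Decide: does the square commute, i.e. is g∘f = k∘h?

Path 1 = f;g:
  e0=⟨1,0,0⟩ f→⟨0,1⟩ g→⟨1,0,1⟩
  e1=⟨0,1,0⟩ f→⟨1,1⟩ g→⟨0,0,1⟩
  e2=⟨0,0,1⟩ f→⟨0,0⟩ g→⟨0,0,0⟩
  ⟦path⟧₁ = [1 0 0; 0 0 0; 1 1 0]
Path 2 = h;k:
  e0=⟨1,0,0⟩ h→⟨1,0,1⟩ k→⟨1,0,1⟩
  e1=⟨0,1,0⟩ h→⟨1,0,0⟩ k→⟨0,0,1⟩
  e2=⟨0,0,1⟩ h→⟨0,1,1⟩ k→⟨0,0,0⟩
  ⟦path⟧₂ = [1 0 0; 0 0 0; 1 1 0]
Equal? same morphism ✓

Answer: COMMUTES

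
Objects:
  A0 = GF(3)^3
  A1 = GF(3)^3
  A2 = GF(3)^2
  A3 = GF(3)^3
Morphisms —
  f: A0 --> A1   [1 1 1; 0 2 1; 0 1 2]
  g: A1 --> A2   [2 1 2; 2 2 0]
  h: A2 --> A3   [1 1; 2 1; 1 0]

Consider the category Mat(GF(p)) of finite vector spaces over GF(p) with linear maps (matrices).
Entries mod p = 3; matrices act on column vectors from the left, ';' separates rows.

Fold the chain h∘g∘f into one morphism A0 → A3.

Answer: [1 0 2; 0 0 0; 2 0 1]

Work:
  e0=[1,0,0] f-->[1,0,0] g-->[2,2] h-->[1,0,2]
  e1=[0,1,0] f-->[1,2,1] g-->[0,0] h-->[0,0,0]
  e2=[0,0,1] f-->[1,1,2] g-->[1,1] h-->[2,0,1]
⟦path⟧: [1 0 2; 0 0 0; 2 0 1]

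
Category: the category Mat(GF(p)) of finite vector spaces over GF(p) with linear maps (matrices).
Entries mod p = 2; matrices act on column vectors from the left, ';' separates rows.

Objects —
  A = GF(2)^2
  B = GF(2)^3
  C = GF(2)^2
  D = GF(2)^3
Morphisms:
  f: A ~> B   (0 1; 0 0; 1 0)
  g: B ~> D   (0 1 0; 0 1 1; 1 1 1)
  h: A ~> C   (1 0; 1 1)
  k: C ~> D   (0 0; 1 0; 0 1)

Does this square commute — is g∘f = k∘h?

Along f;g (path 1):
  e0=(1,0) f~>(0,0,1) g~>(0,1,1)
  e1=(0,1) f~>(1,0,0) g~>(0,0,1)
  ⟦path⟧₁ = (0 0; 1 0; 1 1)
Along h;k (path 2):
  e0=(1,0) h~>(1,1) k~>(0,1,1)
  e1=(0,1) h~>(0,1) k~>(0,0,1)
  ⟦path⟧₂ = (0 0; 1 0; 1 1)
Equal? same morphism ✓

Answer: COMMUTES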